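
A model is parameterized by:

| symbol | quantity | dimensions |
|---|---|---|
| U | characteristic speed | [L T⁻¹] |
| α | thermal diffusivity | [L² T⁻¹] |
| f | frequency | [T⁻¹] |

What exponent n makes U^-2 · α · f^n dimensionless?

Balance the T exponent: (-1)·n from f, plus −2·(-1) + (-1) = 1 from the rest, must sum to zero.
−n + 1 = 0, so n = 1.

1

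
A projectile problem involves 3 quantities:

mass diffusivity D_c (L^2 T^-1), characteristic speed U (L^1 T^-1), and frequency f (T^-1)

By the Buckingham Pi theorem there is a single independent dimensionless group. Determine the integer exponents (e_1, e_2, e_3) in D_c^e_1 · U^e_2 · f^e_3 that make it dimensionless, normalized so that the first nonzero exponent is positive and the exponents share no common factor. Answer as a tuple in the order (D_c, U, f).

(1, -2, 1)

L: e_1·(2) + e_2·(1) + e_3·(0) = 0
T: e_1·(-1) + e_2·(-1) + e_3·(-1) = 0
Solving this homogeneous linear system for the smallest-integer solution (first nonzero entry positive) gives (1, -2, 1).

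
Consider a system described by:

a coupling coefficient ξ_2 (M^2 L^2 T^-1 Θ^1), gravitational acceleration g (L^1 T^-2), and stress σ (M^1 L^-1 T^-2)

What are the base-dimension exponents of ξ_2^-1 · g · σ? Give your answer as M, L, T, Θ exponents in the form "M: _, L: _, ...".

Collect each base-dimension exponent across the product:
  M: −(2) + (0) + (1) = -1
  L: −(2) + (1) + (-1) = -2
  T: −(-1) + (-2) + (-2) = -3
  Θ: −(1) + (0) + (0) = -1
So the dimensions are [M⁻¹ L⁻² T⁻³ Θ⁻¹].

M: -1, L: -2, T: -3, Θ: -1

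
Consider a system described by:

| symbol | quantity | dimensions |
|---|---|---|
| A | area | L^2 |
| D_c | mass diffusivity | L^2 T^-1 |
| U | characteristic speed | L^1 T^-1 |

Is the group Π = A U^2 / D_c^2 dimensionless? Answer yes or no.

Sum the exponent of each base dimension across the product:
  M: [A]_M − 2·[D_c]_M + 2·[U]_M = (0) − 2·(0) + 2·(0) = 0
  L: [A]_L − 2·[D_c]_L + 2·[U]_L = (2) − 2·(2) + 2·(1) = 0
  T: [A]_T − 2·[D_c]_T + 2·[U]_T = (0) − 2·(-1) + 2·(-1) = 0
  Θ: [A]_Θ − 2·[D_c]_Θ + 2·[U]_Θ = (0) − 2·(0) + 2·(0) = 0
All base exponents vanish — dimensionless.

yes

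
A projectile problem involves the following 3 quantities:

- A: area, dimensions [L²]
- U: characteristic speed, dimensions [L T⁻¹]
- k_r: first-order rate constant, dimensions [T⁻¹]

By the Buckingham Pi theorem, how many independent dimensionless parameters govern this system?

There are 3 variables and 2 base dimensions (L, T).
The dimension matrix has rank 2.
Independent dimensionless groups: 3 − 2 = 1.

1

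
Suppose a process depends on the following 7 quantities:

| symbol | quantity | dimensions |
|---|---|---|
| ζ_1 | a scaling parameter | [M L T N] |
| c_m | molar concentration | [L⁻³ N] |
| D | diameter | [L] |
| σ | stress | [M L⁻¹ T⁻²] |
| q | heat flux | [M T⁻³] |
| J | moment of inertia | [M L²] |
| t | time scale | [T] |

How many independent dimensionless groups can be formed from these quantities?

3

There are 7 variables and 4 base dimensions (M, L, T, N).
The dimension matrix has rank 4.
Independent dimensionless groups: 7 − 4 = 3.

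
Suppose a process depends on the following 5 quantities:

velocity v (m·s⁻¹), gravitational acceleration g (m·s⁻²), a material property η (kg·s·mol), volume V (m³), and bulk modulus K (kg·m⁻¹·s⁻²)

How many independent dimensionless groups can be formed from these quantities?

1

There are 5 variables and 4 base dimensions (M, L, T, N).
The dimension matrix has rank 4.
Independent dimensionless groups: 5 − 4 = 1.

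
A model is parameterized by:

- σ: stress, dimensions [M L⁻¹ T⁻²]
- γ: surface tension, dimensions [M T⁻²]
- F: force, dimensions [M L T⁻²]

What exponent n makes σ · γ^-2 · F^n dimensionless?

1

Balance the M exponent: (1)·n from F, plus (1) − 2·(1) = -1 from the rest, must sum to zero.
n − 1 = 0, so n = 1.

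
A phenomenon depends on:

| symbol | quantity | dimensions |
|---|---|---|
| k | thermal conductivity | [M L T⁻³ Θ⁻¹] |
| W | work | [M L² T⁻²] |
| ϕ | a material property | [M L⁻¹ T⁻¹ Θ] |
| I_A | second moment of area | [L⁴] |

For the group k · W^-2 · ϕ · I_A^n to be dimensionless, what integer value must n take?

1

Balance the L exponent: (4)·n from I_A, plus (1) − 2·(2) + (-1) = -4 from the rest, must sum to zero.
4n − 4 = 0, so n = 1.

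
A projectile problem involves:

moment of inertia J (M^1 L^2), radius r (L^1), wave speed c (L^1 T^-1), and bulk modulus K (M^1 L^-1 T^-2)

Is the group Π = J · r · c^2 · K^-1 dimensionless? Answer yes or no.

Sum the exponent of each base dimension across the product:
  M: [J]_M + [r]_M + 2·[c]_M − [K]_M = (1) + (0) + 2·(0) − (1) = 0
  L: [J]_L + [r]_L + 2·[c]_L − [K]_L = (2) + (1) + 2·(1) − (-1) = 6
  T: [J]_T + [r]_T + 2·[c]_T − [K]_T = (0) + (0) + 2·(-1) − (-2) = 0
Net dimensions [L⁶] ≠ [1] — not dimensionless.

no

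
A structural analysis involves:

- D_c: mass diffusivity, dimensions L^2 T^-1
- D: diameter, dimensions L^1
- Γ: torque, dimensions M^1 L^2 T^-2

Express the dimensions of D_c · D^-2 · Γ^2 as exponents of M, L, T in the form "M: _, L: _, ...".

Collect each base-dimension exponent across the product:
  M: (0) − 2·(0) + 2·(1) = 2
  L: (2) − 2·(1) + 2·(2) = 4
  T: (-1) − 2·(0) + 2·(-2) = -5
So the dimensions are [M² L⁴ T⁻⁵].

M: 2, L: 4, T: -5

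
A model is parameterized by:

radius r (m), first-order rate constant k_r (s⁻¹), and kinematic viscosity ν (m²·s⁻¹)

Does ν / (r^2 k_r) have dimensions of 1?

Sum the exponent of each base dimension across the product:
  M: −2·[r]_M − [k_r]_M + [ν]_M = −2·(0) − (0) + (0) = 0
  L: −2·[r]_L − [k_r]_L + [ν]_L = −2·(1) − (0) + (2) = 0
  T: −2·[r]_T − [k_r]_T + [ν]_T = −2·(0) − (-1) + (-1) = 0
All base exponents vanish — dimensionless.

yes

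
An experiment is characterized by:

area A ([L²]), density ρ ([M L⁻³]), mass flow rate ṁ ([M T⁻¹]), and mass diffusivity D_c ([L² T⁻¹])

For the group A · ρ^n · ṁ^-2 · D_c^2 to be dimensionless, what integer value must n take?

Balance the M exponent: (1)·n from ρ, plus (0) − 2·(1) + 2·(0) = -2 from the rest, must sum to zero.
n − 2 = 0, so n = 2.

2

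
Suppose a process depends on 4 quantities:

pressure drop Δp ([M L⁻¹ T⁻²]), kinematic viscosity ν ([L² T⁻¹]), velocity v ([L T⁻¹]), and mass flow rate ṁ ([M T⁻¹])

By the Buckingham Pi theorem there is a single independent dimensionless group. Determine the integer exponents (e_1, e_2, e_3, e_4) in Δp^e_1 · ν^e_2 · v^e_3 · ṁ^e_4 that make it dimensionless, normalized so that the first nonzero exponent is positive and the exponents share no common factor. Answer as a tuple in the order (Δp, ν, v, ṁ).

(1, 2, -3, -1)

M: e_1·(1) + e_2·(0) + e_3·(0) + e_4·(1) = 0
L: e_1·(-1) + e_2·(2) + e_3·(1) + e_4·(0) = 0
T: e_1·(-2) + e_2·(-1) + e_3·(-1) + e_4·(-1) = 0
Solving this homogeneous linear system for the smallest-integer solution (first nonzero entry positive) gives (1, 2, -3, -1).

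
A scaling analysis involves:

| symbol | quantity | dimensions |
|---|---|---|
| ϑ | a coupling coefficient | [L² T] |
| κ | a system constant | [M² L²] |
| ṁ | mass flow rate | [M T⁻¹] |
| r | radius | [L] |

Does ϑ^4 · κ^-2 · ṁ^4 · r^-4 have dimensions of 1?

yes

Sum the exponent of each base dimension across the product:
  M: 4·[ϑ]_M − 2·[κ]_M + 4·[ṁ]_M − 4·[r]_M = 4·(0) − 2·(2) + 4·(1) − 4·(0) = 0
  L: 4·[ϑ]_L − 2·[κ]_L + 4·[ṁ]_L − 4·[r]_L = 4·(2) − 2·(2) + 4·(0) − 4·(1) = 0
  T: 4·[ϑ]_T − 2·[κ]_T + 4·[ṁ]_T − 4·[r]_T = 4·(1) − 2·(0) + 4·(-1) − 4·(0) = 0
All base exponents vanish — dimensionless.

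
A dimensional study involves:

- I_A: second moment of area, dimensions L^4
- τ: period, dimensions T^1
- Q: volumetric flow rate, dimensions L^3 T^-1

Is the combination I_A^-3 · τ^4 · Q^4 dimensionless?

yes

Sum the exponent of each base dimension across the product:
  M: −3·[I_A]_M + 4·[τ]_M + 4·[Q]_M = −3·(0) + 4·(0) + 4·(0) = 0
  L: −3·[I_A]_L + 4·[τ]_L + 4·[Q]_L = −3·(4) + 4·(0) + 4·(3) = 0
  T: −3·[I_A]_T + 4·[τ]_T + 4·[Q]_T = −3·(0) + 4·(1) + 4·(-1) = 0
  Θ: −3·[I_A]_Θ + 4·[τ]_Θ + 4·[Q]_Θ = −3·(0) + 4·(0) + 4·(0) = 0
All base exponents vanish — dimensionless.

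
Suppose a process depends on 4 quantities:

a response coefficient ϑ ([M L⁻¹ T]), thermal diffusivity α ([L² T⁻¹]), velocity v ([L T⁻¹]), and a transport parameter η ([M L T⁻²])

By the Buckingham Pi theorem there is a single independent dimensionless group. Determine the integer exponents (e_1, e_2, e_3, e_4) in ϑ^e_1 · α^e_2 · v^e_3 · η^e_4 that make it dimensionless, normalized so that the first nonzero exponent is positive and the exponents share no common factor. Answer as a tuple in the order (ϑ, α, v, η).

(1, -1, 4, -1)

M: e_1·(1) + e_2·(0) + e_3·(0) + e_4·(1) = 0
L: e_1·(-1) + e_2·(2) + e_3·(1) + e_4·(1) = 0
T: e_1·(1) + e_2·(-1) + e_3·(-1) + e_4·(-2) = 0
Solving this homogeneous linear system for the smallest-integer solution (first nonzero entry positive) gives (1, -1, 4, -1).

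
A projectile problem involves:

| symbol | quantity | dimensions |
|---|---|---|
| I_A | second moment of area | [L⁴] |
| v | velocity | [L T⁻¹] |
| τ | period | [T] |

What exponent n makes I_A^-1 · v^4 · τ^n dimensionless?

4

Balance the T exponent: (1)·n from τ, plus −(0) + 4·(-1) = -4 from the rest, must sum to zero.
n − 4 = 0, so n = 4.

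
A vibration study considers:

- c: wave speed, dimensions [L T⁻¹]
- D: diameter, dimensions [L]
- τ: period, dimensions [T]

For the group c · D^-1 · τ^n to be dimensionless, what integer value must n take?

Balance the T exponent: (1)·n from τ, plus (-1) − (0) = -1 from the rest, must sum to zero.
n − 1 = 0, so n = 1.

1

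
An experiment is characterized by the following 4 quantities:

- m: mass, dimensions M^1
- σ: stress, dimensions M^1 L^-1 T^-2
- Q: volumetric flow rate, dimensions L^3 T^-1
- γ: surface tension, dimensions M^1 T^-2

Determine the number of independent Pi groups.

1

There are 4 variables and 3 base dimensions (M, L, T).
The dimension matrix has rank 3.
Independent dimensionless groups: 4 − 3 = 1.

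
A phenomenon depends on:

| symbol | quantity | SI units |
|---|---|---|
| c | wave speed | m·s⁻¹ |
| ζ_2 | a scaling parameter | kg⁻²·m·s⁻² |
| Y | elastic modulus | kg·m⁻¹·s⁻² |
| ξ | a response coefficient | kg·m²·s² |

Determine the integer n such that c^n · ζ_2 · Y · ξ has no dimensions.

-2

Balance the L exponent: (1)·n from c, plus (1) + (-1) + (2) = 2 from the rest, must sum to zero.
n + 2 = 0, so n = -2.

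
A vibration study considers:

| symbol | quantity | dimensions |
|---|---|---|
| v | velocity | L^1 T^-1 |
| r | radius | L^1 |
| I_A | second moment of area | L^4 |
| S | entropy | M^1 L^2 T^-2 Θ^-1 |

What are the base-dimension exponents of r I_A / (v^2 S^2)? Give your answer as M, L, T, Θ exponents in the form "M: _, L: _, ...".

Collect each base-dimension exponent across the product:
  M: −2·(0) + (0) + (0) − 2·(1) = -2
  L: −2·(1) + (1) + (4) − 2·(2) = -1
  T: −2·(-1) + (0) + (0) − 2·(-2) = 6
  Θ: −2·(0) + (0) + (0) − 2·(-1) = 2
So the dimensions are [M⁻² L⁻¹ T⁶ Θ²].

M: -2, L: -1, T: 6, Θ: 2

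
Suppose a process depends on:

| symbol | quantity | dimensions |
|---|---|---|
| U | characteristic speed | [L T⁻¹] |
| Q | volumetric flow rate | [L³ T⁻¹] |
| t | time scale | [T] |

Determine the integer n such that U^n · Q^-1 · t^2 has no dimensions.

3

Balance the L exponent: (1)·n from U, plus −(3) + 2·(0) = -3 from the rest, must sum to zero.
n − 3 = 0, so n = 3.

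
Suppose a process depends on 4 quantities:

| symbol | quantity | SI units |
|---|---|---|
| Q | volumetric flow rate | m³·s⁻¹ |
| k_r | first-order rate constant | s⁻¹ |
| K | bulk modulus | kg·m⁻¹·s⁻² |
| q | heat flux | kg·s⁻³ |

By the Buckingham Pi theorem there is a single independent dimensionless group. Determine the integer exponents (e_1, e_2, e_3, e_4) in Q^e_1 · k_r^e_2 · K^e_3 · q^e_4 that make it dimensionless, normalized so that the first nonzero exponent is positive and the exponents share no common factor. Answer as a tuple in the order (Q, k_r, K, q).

(1, 2, 3, -3)

M: e_1·(0) + e_2·(0) + e_3·(1) + e_4·(1) = 0
L: e_1·(3) + e_2·(0) + e_3·(-1) + e_4·(0) = 0
T: e_1·(-1) + e_2·(-1) + e_3·(-2) + e_4·(-3) = 0
Solving this homogeneous linear system for the smallest-integer solution (first nonzero entry positive) gives (1, 2, 3, -3).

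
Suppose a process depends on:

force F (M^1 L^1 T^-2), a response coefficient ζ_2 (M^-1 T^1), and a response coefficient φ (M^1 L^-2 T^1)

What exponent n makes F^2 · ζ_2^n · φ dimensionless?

Balance the M exponent: (-1)·n from ζ_2, plus 2·(1) + (1) = 3 from the rest, must sum to zero.
−n + 3 = 0, so n = 3.

3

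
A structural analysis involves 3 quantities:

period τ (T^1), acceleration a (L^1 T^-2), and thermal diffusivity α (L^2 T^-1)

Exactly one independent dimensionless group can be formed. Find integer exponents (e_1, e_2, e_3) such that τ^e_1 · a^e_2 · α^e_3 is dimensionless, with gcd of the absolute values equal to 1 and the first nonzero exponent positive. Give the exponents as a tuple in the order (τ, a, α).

(3, 2, -1)

L: e_1·(0) + e_2·(1) + e_3·(2) = 0
T: e_1·(1) + e_2·(-2) + e_3·(-1) = 0
Solving this homogeneous linear system for the smallest-integer solution (first nonzero entry positive) gives (3, 2, -1).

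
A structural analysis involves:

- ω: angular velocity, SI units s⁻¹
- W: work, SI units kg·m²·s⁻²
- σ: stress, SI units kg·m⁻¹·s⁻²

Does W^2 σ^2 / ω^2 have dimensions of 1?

Sum the exponent of each base dimension across the product:
  M: −2·[ω]_M + 2·[W]_M + 2·[σ]_M = −2·(0) + 2·(1) + 2·(1) = 4
  L: −2·[ω]_L + 2·[W]_L + 2·[σ]_L = −2·(0) + 2·(2) + 2·(-1) = 2
  T: −2·[ω]_T + 2·[W]_T + 2·[σ]_T = −2·(-1) + 2·(-2) + 2·(-2) = -6
Net dimensions [M⁴ L² T⁻⁶] ≠ [1] — not dimensionless.

no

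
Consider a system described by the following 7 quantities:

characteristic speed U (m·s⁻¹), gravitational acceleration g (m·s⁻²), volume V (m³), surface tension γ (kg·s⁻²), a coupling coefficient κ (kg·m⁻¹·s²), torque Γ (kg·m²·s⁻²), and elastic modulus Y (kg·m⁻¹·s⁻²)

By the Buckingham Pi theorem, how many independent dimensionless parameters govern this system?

There are 7 variables and 3 base dimensions (M, L, T).
The dimension matrix has rank 3.
Independent dimensionless groups: 7 − 3 = 4.

4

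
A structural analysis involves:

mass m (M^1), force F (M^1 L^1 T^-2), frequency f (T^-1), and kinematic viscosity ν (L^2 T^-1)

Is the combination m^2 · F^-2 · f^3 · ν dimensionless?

Sum the exponent of each base dimension across the product:
  M: 2·[m]_M − 2·[F]_M + 3·[f]_M + [ν]_M = 2·(1) − 2·(1) + 3·(0) + (0) = 0
  L: 2·[m]_L − 2·[F]_L + 3·[f]_L + [ν]_L = 2·(0) − 2·(1) + 3·(0) + (2) = 0
  T: 2·[m]_T − 2·[F]_T + 3·[f]_T + [ν]_T = 2·(0) − 2·(-2) + 3·(-1) + (-1) = 0
All base exponents vanish — dimensionless.

yes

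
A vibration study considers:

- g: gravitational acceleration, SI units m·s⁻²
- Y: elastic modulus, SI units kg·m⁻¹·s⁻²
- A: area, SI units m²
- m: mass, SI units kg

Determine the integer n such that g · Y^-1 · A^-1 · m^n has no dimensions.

1

Balance the M exponent: (1)·n from m, plus (0) − (1) − (0) = -1 from the rest, must sum to zero.
n − 1 = 0, so n = 1.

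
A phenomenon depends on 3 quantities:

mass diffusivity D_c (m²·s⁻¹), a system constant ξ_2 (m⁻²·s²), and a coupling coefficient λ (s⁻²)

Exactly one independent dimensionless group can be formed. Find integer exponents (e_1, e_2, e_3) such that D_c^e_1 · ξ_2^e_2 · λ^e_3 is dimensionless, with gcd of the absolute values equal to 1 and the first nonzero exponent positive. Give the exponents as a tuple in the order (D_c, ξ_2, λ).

L: e_1·(2) + e_2·(-2) + e_3·(0) = 0
T: e_1·(-1) + e_2·(2) + e_3·(-2) = 0
Solving this homogeneous linear system for the smallest-integer solution (first nonzero entry positive) gives (2, 2, 1).

(2, 2, 1)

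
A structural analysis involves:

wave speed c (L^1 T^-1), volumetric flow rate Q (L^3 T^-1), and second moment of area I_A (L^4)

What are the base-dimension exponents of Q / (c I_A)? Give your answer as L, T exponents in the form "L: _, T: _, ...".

L: -2, T: 0

Collect each base-dimension exponent across the product:
  L: −(1) + (3) − (4) = -2
  T: −(-1) + (-1) − (0) = 0
So the dimensions are [L⁻²].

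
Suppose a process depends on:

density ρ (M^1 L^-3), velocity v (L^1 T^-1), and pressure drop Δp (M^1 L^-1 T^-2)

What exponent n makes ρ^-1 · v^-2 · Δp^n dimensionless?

1

Balance the M exponent: (1)·n from Δp, plus −(1) − 2·(0) = -1 from the rest, must sum to zero.
n − 1 = 0, so n = 1.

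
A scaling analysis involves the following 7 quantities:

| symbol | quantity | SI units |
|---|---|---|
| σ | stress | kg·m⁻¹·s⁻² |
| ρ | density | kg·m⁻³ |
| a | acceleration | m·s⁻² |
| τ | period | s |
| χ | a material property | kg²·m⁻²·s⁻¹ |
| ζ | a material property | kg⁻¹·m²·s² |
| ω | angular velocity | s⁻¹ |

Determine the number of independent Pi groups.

4

There are 7 variables and 3 base dimensions (M, L, T).
The dimension matrix has rank 3.
Independent dimensionless groups: 7 − 3 = 4.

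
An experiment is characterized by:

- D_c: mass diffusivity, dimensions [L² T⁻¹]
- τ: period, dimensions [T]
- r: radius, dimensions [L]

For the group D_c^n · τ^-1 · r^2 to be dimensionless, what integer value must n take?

Balance the L exponent: (2)·n from D_c, plus −(0) + 2·(1) = 2 from the rest, must sum to zero.
2n + 2 = 0, so n = -1.

-1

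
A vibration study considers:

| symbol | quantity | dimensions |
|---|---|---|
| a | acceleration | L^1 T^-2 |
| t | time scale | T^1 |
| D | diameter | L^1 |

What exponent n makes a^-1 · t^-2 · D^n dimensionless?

1

Balance the L exponent: (1)·n from D, plus −(1) − 2·(0) = -1 from the rest, must sum to zero.
n − 1 = 0, so n = 1.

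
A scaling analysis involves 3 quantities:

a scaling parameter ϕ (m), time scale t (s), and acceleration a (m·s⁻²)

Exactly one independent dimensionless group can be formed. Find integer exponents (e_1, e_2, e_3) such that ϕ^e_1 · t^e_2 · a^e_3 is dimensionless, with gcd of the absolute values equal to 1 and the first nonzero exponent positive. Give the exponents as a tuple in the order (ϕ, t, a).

L: e_1·(1) + e_2·(0) + e_3·(1) = 0
T: e_1·(0) + e_2·(1) + e_3·(-2) = 0
Solving this homogeneous linear system for the smallest-integer solution (first nonzero entry positive) gives (1, -2, -1).

(1, -2, -1)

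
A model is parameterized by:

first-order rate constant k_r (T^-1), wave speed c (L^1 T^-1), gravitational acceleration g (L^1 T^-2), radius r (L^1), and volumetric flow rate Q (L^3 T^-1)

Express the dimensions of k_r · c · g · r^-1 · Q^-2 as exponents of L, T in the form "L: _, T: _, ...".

Collect each base-dimension exponent across the product:
  L: (0) + (1) + (1) − (1) − 2·(3) = -5
  T: (-1) + (-1) + (-2) − (0) − 2·(-1) = -2
So the dimensions are [L⁻⁵ T⁻²].

L: -5, T: -2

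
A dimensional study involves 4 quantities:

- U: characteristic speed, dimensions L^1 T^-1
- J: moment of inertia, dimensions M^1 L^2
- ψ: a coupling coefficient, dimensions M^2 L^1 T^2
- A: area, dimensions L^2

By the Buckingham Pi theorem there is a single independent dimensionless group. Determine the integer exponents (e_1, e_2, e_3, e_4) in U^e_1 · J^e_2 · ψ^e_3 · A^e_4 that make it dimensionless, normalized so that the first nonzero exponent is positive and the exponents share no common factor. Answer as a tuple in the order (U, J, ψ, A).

M: e_1·(0) + e_2·(1) + e_3·(2) + e_4·(0) = 0
L: e_1·(1) + e_2·(2) + e_3·(1) + e_4·(2) = 0
T: e_1·(-1) + e_2·(0) + e_3·(2) + e_4·(0) = 0
Solving this homogeneous linear system for the smallest-integer solution (first nonzero entry positive) gives (4, -4, 2, 1).

(4, -4, 2, 1)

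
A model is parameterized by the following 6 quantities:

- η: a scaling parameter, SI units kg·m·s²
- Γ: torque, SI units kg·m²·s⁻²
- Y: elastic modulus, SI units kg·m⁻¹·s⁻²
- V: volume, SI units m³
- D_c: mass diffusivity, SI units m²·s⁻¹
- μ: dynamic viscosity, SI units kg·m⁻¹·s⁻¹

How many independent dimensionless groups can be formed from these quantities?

3

There are 6 variables and 3 base dimensions (M, L, T).
The dimension matrix has rank 3.
Independent dimensionless groups: 6 − 3 = 3.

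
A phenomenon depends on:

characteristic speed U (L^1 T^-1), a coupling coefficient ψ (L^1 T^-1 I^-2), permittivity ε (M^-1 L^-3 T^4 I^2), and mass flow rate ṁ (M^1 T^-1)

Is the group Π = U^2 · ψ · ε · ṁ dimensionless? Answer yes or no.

Sum the exponent of each base dimension across the product:
  M: 2·[U]_M + [ψ]_M + [ε]_M + [ṁ]_M = 2·(0) + (0) + (-1) + (1) = 0
  L: 2·[U]_L + [ψ]_L + [ε]_L + [ṁ]_L = 2·(1) + (1) + (-3) + (0) = 0
  T: 2·[U]_T + [ψ]_T + [ε]_T + [ṁ]_T = 2·(-1) + (-1) + (4) + (-1) = 0
  I: 2·[U]_I + [ψ]_I + [ε]_I + [ṁ]_I = 2·(0) + (-2) + (2) + (0) = 0
All base exponents vanish — dimensionless.

yes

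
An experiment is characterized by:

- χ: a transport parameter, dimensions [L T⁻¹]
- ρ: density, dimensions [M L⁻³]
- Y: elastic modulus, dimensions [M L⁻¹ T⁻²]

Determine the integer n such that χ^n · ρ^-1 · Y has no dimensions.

Balance the L exponent: (1)·n from χ, plus −(-3) + (-1) = 2 from the rest, must sum to zero.
n + 2 = 0, so n = -2.

-2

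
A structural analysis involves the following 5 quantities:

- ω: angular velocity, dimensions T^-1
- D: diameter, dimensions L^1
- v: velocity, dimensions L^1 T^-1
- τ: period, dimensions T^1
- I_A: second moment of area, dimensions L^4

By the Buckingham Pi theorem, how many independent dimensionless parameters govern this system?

3

There are 5 variables and 2 base dimensions (L, T).
The dimension matrix has rank 2.
Independent dimensionless groups: 5 − 2 = 3.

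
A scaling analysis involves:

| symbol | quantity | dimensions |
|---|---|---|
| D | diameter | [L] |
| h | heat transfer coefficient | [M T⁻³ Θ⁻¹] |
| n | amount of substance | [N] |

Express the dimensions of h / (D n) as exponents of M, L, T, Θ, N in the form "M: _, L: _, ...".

M: 1, L: -1, T: -3, Θ: -1, N: -1

Collect each base-dimension exponent across the product:
  M: −(0) + (1) − (0) = 1
  L: −(1) + (0) − (0) = -1
  T: −(0) + (-3) − (0) = -3
  Θ: −(0) + (-1) − (0) = -1
  N: −(0) + (0) − (1) = -1
So the dimensions are [M L⁻¹ T⁻³ Θ⁻¹ N⁻¹].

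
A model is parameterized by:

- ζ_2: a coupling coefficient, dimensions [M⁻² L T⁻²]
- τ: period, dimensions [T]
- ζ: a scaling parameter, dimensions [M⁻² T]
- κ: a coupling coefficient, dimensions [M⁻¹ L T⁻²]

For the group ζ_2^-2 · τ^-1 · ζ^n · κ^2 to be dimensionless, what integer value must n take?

Balance the M exponent: (-2)·n from ζ, plus −2·(-2) − (0) + 2·(-1) = 2 from the rest, must sum to zero.
-2n + 2 = 0, so n = 1.

1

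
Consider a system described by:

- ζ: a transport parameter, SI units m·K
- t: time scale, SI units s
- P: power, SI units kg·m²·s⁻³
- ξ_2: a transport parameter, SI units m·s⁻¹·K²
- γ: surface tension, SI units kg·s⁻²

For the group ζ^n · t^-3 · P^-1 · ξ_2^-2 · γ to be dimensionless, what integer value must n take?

Balance the L exponent: (1)·n from ζ, plus −3·(0) − (2) − 2·(1) + (0) = -4 from the rest, must sum to zero.
n − 4 = 0, so n = 4.

4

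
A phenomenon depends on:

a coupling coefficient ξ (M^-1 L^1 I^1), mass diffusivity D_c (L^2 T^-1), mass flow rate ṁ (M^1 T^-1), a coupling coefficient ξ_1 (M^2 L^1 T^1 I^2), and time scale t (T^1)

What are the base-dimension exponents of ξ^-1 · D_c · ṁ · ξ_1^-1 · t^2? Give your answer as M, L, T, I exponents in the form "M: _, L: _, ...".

M: 0, L: 0, T: -1, I: -3

Collect each base-dimension exponent across the product:
  M: −(-1) + (0) + (1) − (2) + 2·(0) = 0
  L: −(1) + (2) + (0) − (1) + 2·(0) = 0
  T: −(0) + (-1) + (-1) − (1) + 2·(1) = -1
  I: −(1) + (0) + (0) − (2) + 2·(0) = -3
So the dimensions are [T⁻¹ I⁻³].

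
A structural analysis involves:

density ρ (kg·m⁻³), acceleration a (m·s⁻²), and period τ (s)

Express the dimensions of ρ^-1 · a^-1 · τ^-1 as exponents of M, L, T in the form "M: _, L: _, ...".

M: -1, L: 2, T: 1

Collect each base-dimension exponent across the product:
  M: −(1) − (0) − (0) = -1
  L: −(-3) − (1) − (0) = 2
  T: −(0) − (-2) − (1) = 1
So the dimensions are [M⁻¹ L² T].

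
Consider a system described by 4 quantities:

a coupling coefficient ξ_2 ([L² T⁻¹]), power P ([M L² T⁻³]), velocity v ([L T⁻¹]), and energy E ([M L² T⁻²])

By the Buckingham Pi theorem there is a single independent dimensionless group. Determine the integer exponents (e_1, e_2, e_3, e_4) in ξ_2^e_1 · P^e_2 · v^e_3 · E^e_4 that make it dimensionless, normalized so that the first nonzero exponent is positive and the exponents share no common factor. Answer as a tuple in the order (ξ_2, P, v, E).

M: e_1·(0) + e_2·(1) + e_3·(0) + e_4·(1) = 0
L: e_1·(2) + e_2·(2) + e_3·(1) + e_4·(2) = 0
T: e_1·(-1) + e_2·(-3) + e_3·(-1) + e_4·(-2) = 0
Solving this homogeneous linear system for the smallest-integer solution (first nonzero entry positive) gives (1, 1, -2, -1).

(1, 1, -2, -1)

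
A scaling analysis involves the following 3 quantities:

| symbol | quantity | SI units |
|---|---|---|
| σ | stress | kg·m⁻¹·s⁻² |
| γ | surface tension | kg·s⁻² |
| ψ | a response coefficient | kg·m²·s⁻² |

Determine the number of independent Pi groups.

There are 3 variables and 3 base dimensions (M, L, T).
The dimension matrix has rank 2 (less than 3: the dimension vectors are linearly dependent).
Independent dimensionless groups: 3 − 2 = 1.

1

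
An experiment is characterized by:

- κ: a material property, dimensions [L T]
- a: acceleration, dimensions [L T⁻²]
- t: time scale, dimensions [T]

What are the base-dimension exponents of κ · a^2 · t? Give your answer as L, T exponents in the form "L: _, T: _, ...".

Collect each base-dimension exponent across the product:
  L: (1) + 2·(1) + (0) = 3
  T: (1) + 2·(-2) + (1) = -2
So the dimensions are [L³ T⁻²].

L: 3, T: -2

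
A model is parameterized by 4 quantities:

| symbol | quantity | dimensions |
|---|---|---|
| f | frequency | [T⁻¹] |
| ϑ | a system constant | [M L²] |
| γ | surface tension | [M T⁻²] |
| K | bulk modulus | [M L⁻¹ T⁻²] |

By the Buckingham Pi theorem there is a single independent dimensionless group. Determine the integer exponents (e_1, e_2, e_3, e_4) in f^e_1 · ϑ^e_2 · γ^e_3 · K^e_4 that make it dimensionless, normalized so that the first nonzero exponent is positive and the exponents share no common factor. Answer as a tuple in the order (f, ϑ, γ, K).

(2, 1, -3, 2)

M: e_1·(0) + e_2·(1) + e_3·(1) + e_4·(1) = 0
L: e_1·(0) + e_2·(2) + e_3·(0) + e_4·(-1) = 0
T: e_1·(-1) + e_2·(0) + e_3·(-2) + e_4·(-2) = 0
Solving this homogeneous linear system for the smallest-integer solution (first nonzero entry positive) gives (2, 1, -3, 2).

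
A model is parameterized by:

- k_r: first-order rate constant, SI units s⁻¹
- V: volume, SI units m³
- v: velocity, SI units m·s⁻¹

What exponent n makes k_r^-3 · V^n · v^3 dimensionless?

Balance the L exponent: (3)·n from V, plus −3·(0) + 3·(1) = 3 from the rest, must sum to zero.
3n + 3 = 0, so n = -1.

-1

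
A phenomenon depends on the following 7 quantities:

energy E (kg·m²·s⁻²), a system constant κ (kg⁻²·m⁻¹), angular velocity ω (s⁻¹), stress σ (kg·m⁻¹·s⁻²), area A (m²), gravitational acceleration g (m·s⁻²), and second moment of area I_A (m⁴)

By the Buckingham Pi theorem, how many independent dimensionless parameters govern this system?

4

There are 7 variables and 3 base dimensions (M, L, T).
The dimension matrix has rank 3.
Independent dimensionless groups: 7 − 3 = 4.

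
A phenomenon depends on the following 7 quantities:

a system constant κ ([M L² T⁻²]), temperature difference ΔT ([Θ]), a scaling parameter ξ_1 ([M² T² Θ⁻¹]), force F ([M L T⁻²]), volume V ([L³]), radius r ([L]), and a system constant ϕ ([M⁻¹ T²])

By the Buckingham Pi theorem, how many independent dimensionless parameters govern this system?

3

There are 7 variables and 4 base dimensions (M, L, T, Θ).
The dimension matrix has rank 4.
Independent dimensionless groups: 7 − 4 = 3.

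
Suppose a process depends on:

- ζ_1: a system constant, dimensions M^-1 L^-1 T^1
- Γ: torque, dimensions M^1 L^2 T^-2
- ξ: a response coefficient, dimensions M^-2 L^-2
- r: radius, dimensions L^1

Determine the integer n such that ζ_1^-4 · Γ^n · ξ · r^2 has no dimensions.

Balance the M exponent: (1)·n from Γ, plus −4·(-1) + (-2) + 2·(0) = 2 from the rest, must sum to zero.
n + 2 = 0, so n = -2.

-2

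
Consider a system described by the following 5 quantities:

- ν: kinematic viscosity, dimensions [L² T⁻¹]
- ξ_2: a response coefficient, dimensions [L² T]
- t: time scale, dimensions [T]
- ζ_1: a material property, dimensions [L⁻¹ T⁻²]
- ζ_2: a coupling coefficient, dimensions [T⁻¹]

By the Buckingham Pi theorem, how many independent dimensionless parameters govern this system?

There are 5 variables and 2 base dimensions (L, T).
The dimension matrix has rank 2.
Independent dimensionless groups: 5 − 2 = 3.

3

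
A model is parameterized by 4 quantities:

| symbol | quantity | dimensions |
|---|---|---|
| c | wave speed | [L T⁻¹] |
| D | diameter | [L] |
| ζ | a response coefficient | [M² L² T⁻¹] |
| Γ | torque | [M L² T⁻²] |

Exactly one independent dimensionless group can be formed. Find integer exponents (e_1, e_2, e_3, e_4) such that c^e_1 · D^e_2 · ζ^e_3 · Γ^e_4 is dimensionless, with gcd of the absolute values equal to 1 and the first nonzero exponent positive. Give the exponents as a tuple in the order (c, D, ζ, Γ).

(3, -1, 1, -2)

M: e_1·(0) + e_2·(0) + e_3·(2) + e_4·(1) = 0
L: e_1·(1) + e_2·(1) + e_3·(2) + e_4·(2) = 0
T: e_1·(-1) + e_2·(0) + e_3·(-1) + e_4·(-2) = 0
Solving this homogeneous linear system for the smallest-integer solution (first nonzero entry positive) gives (3, -1, 1, -2).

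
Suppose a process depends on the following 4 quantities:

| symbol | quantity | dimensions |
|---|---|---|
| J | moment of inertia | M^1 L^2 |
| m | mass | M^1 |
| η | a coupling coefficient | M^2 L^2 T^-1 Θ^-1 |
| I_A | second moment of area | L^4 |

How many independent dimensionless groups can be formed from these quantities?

1

There are 4 variables and 4 base dimensions (M, L, T, Θ).
The dimension matrix has rank 3 (less than 4: the dimension vectors are linearly dependent).
Independent dimensionless groups: 4 − 3 = 1.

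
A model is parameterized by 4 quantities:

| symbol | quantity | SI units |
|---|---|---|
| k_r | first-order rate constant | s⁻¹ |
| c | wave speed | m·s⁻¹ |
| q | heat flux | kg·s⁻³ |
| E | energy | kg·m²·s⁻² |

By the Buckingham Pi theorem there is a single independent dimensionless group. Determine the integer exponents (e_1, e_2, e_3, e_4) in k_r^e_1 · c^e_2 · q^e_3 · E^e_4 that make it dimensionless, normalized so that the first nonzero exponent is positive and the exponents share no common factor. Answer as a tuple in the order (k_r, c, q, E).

M: e_1·(0) + e_2·(0) + e_3·(1) + e_4·(1) = 0
L: e_1·(0) + e_2·(1) + e_3·(0) + e_4·(2) = 0
T: e_1·(-1) + e_2·(-1) + e_3·(-3) + e_4·(-2) = 0
Solving this homogeneous linear system for the smallest-integer solution (first nonzero entry positive) gives (3, -2, -1, 1).

(3, -2, -1, 1)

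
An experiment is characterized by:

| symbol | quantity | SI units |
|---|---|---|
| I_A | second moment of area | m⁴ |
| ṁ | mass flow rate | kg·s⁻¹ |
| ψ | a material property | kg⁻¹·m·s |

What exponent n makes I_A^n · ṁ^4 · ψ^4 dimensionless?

Balance the L exponent: (4)·n from I_A, plus 4·(0) + 4·(1) = 4 from the rest, must sum to zero.
4n + 4 = 0, so n = -1.

-1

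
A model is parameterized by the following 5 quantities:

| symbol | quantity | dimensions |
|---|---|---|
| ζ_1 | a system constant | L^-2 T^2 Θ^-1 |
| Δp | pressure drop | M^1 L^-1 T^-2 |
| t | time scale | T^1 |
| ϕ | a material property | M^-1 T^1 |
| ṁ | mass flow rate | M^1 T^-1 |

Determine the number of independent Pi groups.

There are 5 variables and 4 base dimensions (M, L, T, Θ).
The dimension matrix has rank 4.
Independent dimensionless groups: 5 − 4 = 1.

1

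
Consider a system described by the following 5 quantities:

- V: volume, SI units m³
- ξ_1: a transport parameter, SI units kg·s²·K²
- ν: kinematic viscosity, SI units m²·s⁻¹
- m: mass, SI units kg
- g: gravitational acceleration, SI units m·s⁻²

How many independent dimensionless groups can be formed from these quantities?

There are 5 variables and 4 base dimensions (M, L, T, Θ).
The dimension matrix has rank 4.
Independent dimensionless groups: 5 − 4 = 1.

1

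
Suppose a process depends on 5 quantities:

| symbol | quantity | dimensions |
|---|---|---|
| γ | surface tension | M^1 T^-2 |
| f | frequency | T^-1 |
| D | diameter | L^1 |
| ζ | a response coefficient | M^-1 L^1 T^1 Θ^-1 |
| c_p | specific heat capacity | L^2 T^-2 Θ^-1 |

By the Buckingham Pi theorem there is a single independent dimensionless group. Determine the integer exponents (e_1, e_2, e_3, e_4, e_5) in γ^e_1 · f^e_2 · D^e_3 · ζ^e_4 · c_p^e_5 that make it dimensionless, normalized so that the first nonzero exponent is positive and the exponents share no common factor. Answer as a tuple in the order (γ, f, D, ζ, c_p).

M: e_1·(1) + e_2·(0) + e_3·(0) + e_4·(-1) + e_5·(0) = 0
L: e_1·(0) + e_2·(0) + e_3·(1) + e_4·(1) + e_5·(2) = 0
T: e_1·(-2) + e_2·(-1) + e_3·(0) + e_4·(1) + e_5·(-2) = 0
Θ: e_1·(0) + e_2·(0) + e_3·(0) + e_4·(-1) + e_5·(-1) = 0
Solving this homogeneous linear system for the smallest-integer solution (first nonzero entry positive) gives (1, 1, 1, 1, -1).

(1, 1, 1, 1, -1)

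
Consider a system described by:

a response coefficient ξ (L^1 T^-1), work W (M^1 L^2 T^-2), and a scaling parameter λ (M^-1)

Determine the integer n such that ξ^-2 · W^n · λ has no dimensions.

Balance the M exponent: (1)·n from W, plus −2·(0) + (-1) = -1 from the rest, must sum to zero.
n − 1 = 0, so n = 1.

1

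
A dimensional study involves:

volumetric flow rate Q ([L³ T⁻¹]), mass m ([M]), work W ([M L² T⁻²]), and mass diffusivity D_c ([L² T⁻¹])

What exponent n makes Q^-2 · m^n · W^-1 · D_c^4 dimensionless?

1

Balance the M exponent: (1)·n from m, plus −2·(0) − (1) + 4·(0) = -1 from the rest, must sum to zero.
n − 1 = 0, so n = 1.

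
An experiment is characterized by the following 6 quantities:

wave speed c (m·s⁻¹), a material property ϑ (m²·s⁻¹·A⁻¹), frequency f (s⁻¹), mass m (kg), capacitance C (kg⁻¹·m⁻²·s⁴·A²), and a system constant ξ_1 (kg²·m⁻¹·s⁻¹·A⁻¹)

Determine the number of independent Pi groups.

There are 6 variables and 4 base dimensions (M, L, T, I).
The dimension matrix has rank 4.
Independent dimensionless groups: 6 − 4 = 2.

2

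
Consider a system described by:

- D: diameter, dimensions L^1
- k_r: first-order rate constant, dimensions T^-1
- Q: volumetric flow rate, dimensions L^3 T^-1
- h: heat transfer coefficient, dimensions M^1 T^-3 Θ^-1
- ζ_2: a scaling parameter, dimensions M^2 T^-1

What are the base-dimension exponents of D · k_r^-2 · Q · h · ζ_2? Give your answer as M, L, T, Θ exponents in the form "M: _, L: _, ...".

Collect each base-dimension exponent across the product:
  M: (0) − 2·(0) + (0) + (1) + (2) = 3
  L: (1) − 2·(0) + (3) + (0) + (0) = 4
  T: (0) − 2·(-1) + (-1) + (-3) + (-1) = -3
  Θ: (0) − 2·(0) + (0) + (-1) + (0) = -1
So the dimensions are [M³ L⁴ T⁻³ Θ⁻¹].

M: 3, L: 4, T: -3, Θ: -1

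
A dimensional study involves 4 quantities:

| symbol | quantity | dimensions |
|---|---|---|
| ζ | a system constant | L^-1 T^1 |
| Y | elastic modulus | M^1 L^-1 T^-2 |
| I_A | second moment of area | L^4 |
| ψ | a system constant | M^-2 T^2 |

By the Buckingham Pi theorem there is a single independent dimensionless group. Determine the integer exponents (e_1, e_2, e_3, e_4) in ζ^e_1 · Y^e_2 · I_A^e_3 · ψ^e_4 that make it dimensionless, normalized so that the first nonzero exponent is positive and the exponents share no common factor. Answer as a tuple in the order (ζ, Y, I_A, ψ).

(2, 2, 1, 1)

M: e_1·(0) + e_2·(1) + e_3·(0) + e_4·(-2) = 0
L: e_1·(-1) + e_2·(-1) + e_3·(4) + e_4·(0) = 0
T: e_1·(1) + e_2·(-2) + e_3·(0) + e_4·(2) = 0
Solving this homogeneous linear system for the smallest-integer solution (first nonzero entry positive) gives (2, 2, 1, 1).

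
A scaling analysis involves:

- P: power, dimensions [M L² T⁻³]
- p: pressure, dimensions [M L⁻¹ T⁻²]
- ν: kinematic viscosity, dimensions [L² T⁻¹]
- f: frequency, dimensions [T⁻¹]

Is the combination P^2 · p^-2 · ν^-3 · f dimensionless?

Sum the exponent of each base dimension across the product:
  M: 2·[P]_M − 2·[p]_M − 3·[ν]_M + [f]_M = 2·(1) − 2·(1) − 3·(0) + (0) = 0
  L: 2·[P]_L − 2·[p]_L − 3·[ν]_L + [f]_L = 2·(2) − 2·(-1) − 3·(2) + (0) = 0
  T: 2·[P]_T − 2·[p]_T − 3·[ν]_T + [f]_T = 2·(-3) − 2·(-2) − 3·(-1) + (-1) = 0
  Θ: 2·[P]_Θ − 2·[p]_Θ − 3·[ν]_Θ + [f]_Θ = 2·(0) − 2·(0) − 3·(0) + (0) = 0
All base exponents vanish — dimensionless.

yes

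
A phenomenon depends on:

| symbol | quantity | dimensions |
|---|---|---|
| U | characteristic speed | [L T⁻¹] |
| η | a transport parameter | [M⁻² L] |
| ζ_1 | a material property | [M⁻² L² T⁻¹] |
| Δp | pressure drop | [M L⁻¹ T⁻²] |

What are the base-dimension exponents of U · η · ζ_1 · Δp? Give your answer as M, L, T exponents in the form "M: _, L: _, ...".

Collect each base-dimension exponent across the product:
  M: (0) + (-2) + (-2) + (1) = -3
  L: (1) + (1) + (2) + (-1) = 3
  T: (-1) + (0) + (-1) + (-2) = -4
So the dimensions are [M⁻³ L³ T⁻⁴].

M: -3, L: 3, T: -4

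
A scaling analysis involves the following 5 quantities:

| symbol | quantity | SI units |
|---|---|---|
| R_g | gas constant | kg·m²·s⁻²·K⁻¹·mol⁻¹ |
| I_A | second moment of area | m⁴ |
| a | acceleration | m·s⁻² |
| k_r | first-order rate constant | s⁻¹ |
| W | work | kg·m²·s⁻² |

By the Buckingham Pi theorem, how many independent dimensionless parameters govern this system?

There are 5 variables and 5 base dimensions (M, L, T, Θ, N).
The dimension matrix has rank 4 (less than 5: the dimension vectors are linearly dependent).
Independent dimensionless groups: 5 − 4 = 1.

1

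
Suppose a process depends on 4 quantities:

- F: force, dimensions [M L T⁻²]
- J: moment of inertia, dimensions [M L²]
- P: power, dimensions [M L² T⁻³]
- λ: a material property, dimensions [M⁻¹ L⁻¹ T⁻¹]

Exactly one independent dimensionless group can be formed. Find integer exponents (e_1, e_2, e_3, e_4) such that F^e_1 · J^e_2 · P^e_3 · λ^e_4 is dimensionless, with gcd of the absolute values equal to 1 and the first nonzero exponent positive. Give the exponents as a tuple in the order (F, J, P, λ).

(1, 1, -1, 1)

M: e_1·(1) + e_2·(1) + e_3·(1) + e_4·(-1) = 0
L: e_1·(1) + e_2·(2) + e_3·(2) + e_4·(-1) = 0
T: e_1·(-2) + e_2·(0) + e_3·(-3) + e_4·(-1) = 0
Solving this homogeneous linear system for the smallest-integer solution (first nonzero entry positive) gives (1, 1, -1, 1).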